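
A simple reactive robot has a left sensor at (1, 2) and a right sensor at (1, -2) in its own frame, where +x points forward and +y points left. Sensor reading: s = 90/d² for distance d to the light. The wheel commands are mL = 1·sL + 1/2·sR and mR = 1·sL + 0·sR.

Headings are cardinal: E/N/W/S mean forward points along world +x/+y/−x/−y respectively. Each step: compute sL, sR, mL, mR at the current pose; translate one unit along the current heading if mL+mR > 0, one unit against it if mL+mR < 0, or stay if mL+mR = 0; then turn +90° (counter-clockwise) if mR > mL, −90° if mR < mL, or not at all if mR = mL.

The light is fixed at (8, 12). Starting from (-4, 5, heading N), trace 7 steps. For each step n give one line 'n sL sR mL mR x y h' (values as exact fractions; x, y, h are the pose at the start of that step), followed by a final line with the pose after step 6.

0 45/116 45/68 2835/3944 45/116 -4 5 N
1 90/137 18/37 4563/5069 90/137 -4 6 E
2 9/13 45/109 2547/2834 9/13 -3 6 S
3 2/5 90/169 563/845 2/5 -3 5 W
4 45/116 45/68 2835/3944 45/116 -4 5 N
5 90/137 18/37 4563/5069 90/137 -4 6 E
6 9/13 45/109 2547/2834 9/13 -3 6 S
final -3 5 W

n=0: pose=(-4,5,N); sL=45/116, sR=45/68; mL=2835/3944, mR=45/116; mL+mR=4365/3944 → advance +1; mR−mL=-45/136 → turn -1·90°
n=1: pose=(-4,6,E); sL=90/137, sR=18/37; mL=4563/5069, mR=90/137; mL+mR=7893/5069 → advance +1; mR−mL=-9/37 → turn -1·90°
n=2: pose=(-3,6,S); sL=9/13, sR=45/109; mL=2547/2834, mR=9/13; mL+mR=4509/2834 → advance +1; mR−mL=-45/218 → turn -1·90°
n=3: pose=(-3,5,W); sL=2/5, sR=90/169; mL=563/845, mR=2/5; mL+mR=901/845 → advance +1; mR−mL=-45/169 → turn -1·90°
n=4: pose=(-4,5,N); sL=45/116, sR=45/68; mL=2835/3944, mR=45/116; mL+mR=4365/3944 → advance +1; mR−mL=-45/136 → turn -1·90°
n=5: pose=(-4,6,E); sL=90/137, sR=18/37; mL=4563/5069, mR=90/137; mL+mR=7893/5069 → advance +1; mR−mL=-9/37 → turn -1·90°
n=6: pose=(-3,6,S); sL=9/13, sR=45/109; mL=2547/2834, mR=9/13; mL+mR=4509/2834 → advance +1; mR−mL=-45/218 → turn -1·90°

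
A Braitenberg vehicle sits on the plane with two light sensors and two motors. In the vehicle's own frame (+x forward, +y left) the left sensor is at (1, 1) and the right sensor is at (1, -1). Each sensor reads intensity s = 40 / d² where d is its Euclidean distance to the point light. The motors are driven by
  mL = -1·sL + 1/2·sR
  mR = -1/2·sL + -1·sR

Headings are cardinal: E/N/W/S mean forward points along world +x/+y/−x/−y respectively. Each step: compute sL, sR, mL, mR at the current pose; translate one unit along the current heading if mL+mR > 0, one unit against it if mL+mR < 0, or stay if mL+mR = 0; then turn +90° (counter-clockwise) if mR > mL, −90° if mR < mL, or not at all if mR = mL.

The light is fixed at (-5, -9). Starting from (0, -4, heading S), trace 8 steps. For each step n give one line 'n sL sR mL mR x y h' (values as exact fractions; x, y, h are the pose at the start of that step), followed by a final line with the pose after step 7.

0 10/13 5/4 -15/104 -85/52 0 -4 S
1 40/41 8/13 -356/533 -588/533 0 -3 W
2 20/37 20/49 -610/1813 -1230/1813 1 -3 N
3 8/17 8/13 -36/221 -188/221 1 -4 E
4 10/13 5/4 -15/104 -85/52 0 -4 S
5 40/41 8/13 -356/533 -588/533 0 -3 W
6 20/37 20/49 -610/1813 -1230/1813 1 -3 N
7 8/17 8/13 -36/221 -188/221 1 -4 E
final 0 -4 S

n=0: pose=(0,-4,S); sL=10/13, sR=5/4; mL=-15/104, mR=-85/52; mL+mR=-185/104 → advance -1; mR−mL=-155/104 → turn -1·90°
n=1: pose=(0,-3,W); sL=40/41, sR=8/13; mL=-356/533, mR=-588/533; mL+mR=-944/533 → advance -1; mR−mL=-232/533 → turn -1·90°
n=2: pose=(1,-3,N); sL=20/37, sR=20/49; mL=-610/1813, mR=-1230/1813; mL+mR=-1840/1813 → advance -1; mR−mL=-620/1813 → turn -1·90°
n=3: pose=(1,-4,E); sL=8/17, sR=8/13; mL=-36/221, mR=-188/221; mL+mR=-224/221 → advance -1; mR−mL=-152/221 → turn -1·90°
n=4: pose=(0,-4,S); sL=10/13, sR=5/4; mL=-15/104, mR=-85/52; mL+mR=-185/104 → advance -1; mR−mL=-155/104 → turn -1·90°
n=5: pose=(0,-3,W); sL=40/41, sR=8/13; mL=-356/533, mR=-588/533; mL+mR=-944/533 → advance -1; mR−mL=-232/533 → turn -1·90°
n=6: pose=(1,-3,N); sL=20/37, sR=20/49; mL=-610/1813, mR=-1230/1813; mL+mR=-1840/1813 → advance -1; mR−mL=-620/1813 → turn -1·90°
n=7: pose=(1,-4,E); sL=8/17, sR=8/13; mL=-36/221, mR=-188/221; mL+mR=-224/221 → advance -1; mR−mL=-152/221 → turn -1·90°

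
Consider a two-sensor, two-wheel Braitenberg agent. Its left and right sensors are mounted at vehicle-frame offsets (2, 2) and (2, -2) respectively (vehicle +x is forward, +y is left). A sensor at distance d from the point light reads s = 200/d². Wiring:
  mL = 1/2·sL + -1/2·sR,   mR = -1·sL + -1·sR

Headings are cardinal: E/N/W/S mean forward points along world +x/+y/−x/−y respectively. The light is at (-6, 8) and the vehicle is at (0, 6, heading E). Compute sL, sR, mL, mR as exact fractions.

25/8 5/2 5/16 -45/8

left sensor world pos  = (2, 8); dL² = 64
right sensor world pos = (2, 4); dR² = 80
sL = 200/64 = 25/8
sR = 200/80 = 5/2
mL = 1/2·sL + -1/2·sR = 5/16
mR = -1·sL + -1·sR = -45/8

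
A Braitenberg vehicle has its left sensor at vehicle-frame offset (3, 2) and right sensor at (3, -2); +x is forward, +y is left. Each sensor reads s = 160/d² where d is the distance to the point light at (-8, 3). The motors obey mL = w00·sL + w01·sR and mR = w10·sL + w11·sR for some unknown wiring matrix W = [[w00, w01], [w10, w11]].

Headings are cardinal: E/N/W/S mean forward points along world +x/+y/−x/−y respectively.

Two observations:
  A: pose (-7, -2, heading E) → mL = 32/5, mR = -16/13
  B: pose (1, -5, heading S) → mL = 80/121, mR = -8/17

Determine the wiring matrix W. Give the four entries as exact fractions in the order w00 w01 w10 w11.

1 0 0 -1/2

obs A: pose=(-7,-2,E) → sL=32/5, sR=32/13, mL=32/5, mR=-16/13
obs B: pose=(1,-5,S) → sL=80/121, sR=16/17, mL=80/121, mR=-8/17
sensor matrix S = [[32/5, 32/13], [80/121, 16/17]]; det S = 587776/133705
solve [mL_A; mL_B] = S·[w00; w01] and [mR_A; mR_B] = S·[w10; w11]:
  w00 = 1, w01 = 0, w10 = 0, w11 = -1/2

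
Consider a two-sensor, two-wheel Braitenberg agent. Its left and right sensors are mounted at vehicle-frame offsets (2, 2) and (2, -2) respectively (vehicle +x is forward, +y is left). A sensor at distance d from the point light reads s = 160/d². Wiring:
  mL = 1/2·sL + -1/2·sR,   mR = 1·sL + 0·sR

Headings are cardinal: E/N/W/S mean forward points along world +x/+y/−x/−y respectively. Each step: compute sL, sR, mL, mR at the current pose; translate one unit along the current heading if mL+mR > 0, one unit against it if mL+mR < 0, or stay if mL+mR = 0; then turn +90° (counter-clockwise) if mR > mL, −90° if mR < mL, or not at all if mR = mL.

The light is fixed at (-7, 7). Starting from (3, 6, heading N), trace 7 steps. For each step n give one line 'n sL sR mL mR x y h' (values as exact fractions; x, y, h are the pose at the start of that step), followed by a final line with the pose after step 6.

0 32/13 32/29 256/377 32/13 3 6 N
1 40/17 40/17 0 40/17 3 7 W
2 32/25 160/53 -1152/1325 32/25 2 7 S
3 80/61 16/13 32/793 80/61 2 6 E
4 32/13 32/29 256/377 32/13 3 6 N
5 40/17 40/17 0 40/17 3 7 W
6 32/25 160/53 -1152/1325 32/25 2 7 S
final 2 6 E

n=0: pose=(3,6,N); sL=32/13, sR=32/29; mL=256/377, mR=32/13; mL+mR=1184/377 → advance +1; mR−mL=672/377 → turn +1·90°
n=1: pose=(3,7,W); sL=40/17, sR=40/17; mL=0, mR=40/17; mL+mR=40/17 → advance +1; mR−mL=40/17 → turn +1·90°
n=2: pose=(2,7,S); sL=32/25, sR=160/53; mL=-1152/1325, mR=32/25; mL+mR=544/1325 → advance +1; mR−mL=2848/1325 → turn +1·90°
n=3: pose=(2,6,E); sL=80/61, sR=16/13; mL=32/793, mR=80/61; mL+mR=1072/793 → advance +1; mR−mL=1008/793 → turn +1·90°
n=4: pose=(3,6,N); sL=32/13, sR=32/29; mL=256/377, mR=32/13; mL+mR=1184/377 → advance +1; mR−mL=672/377 → turn +1·90°
n=5: pose=(3,7,W); sL=40/17, sR=40/17; mL=0, mR=40/17; mL+mR=40/17 → advance +1; mR−mL=40/17 → turn +1·90°
n=6: pose=(2,7,S); sL=32/25, sR=160/53; mL=-1152/1325, mR=32/25; mL+mR=544/1325 → advance +1; mR−mL=2848/1325 → turn +1·90°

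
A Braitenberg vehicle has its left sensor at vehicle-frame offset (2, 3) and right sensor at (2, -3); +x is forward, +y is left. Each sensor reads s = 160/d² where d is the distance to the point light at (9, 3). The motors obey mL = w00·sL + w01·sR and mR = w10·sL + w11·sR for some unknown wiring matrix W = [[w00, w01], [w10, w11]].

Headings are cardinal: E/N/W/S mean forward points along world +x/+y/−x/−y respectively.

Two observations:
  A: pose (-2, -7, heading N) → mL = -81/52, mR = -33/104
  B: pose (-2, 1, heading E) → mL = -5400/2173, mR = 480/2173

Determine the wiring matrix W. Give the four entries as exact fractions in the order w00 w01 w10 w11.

obs A: pose=(-2,-7,N) → sL=8/13, sR=5/4, mL=-81/52, mR=-33/104
obs B: pose=(-2,1,E) → sL=80/41, sR=80/53, mL=-5400/2173, mR=480/2173
sensor matrix S = [[8/13, 5/4], [80/41, 80/53]]; det S = -42660/28249
solve [mL_A; mL_B] = S·[w00; w01] and [mR_A; mR_B] = S·[w10; w11]:
  w00 = -1/2, w01 = -1, w10 = 1/2, w11 = -1/2

-1/2 -1 1/2 -1/2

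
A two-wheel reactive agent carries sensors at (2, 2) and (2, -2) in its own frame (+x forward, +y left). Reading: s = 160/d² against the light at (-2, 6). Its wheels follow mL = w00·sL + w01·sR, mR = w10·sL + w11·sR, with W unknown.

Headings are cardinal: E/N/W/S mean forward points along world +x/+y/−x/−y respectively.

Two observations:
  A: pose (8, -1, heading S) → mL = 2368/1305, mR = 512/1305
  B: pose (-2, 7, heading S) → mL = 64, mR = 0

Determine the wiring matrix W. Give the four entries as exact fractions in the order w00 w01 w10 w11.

1 1 -1 1

obs A: pose=(8,-1,S) → sL=32/45, sR=32/29, mL=2368/1305, mR=512/1305
obs B: pose=(-2,7,S) → sL=32, sR=32, mL=64, mR=0
sensor matrix S = [[32/45, 32/29], [32, 32]]; det S = -16384/1305
solve [mL_A; mL_B] = S·[w00; w01] and [mR_A; mR_B] = S·[w10; w11]:
  w00 = 1, w01 = 1, w10 = -1, w11 = 1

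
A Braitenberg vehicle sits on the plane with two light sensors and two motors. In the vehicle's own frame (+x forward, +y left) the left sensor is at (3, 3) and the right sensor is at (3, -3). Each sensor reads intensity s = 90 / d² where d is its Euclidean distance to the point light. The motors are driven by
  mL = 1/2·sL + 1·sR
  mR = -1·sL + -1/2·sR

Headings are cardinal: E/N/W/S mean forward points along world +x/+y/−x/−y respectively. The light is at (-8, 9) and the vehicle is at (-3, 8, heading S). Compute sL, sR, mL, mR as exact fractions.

9/8 9/2 81/16 -27/8

left sensor world pos  = (0, 5); dL² = 80
right sensor world pos = (-6, 5); dR² = 20
sL = 90/80 = 9/8
sR = 90/20 = 9/2
mL = 1/2·sL + 1·sR = 81/16
mR = -1·sL + -1/2·sR = -27/8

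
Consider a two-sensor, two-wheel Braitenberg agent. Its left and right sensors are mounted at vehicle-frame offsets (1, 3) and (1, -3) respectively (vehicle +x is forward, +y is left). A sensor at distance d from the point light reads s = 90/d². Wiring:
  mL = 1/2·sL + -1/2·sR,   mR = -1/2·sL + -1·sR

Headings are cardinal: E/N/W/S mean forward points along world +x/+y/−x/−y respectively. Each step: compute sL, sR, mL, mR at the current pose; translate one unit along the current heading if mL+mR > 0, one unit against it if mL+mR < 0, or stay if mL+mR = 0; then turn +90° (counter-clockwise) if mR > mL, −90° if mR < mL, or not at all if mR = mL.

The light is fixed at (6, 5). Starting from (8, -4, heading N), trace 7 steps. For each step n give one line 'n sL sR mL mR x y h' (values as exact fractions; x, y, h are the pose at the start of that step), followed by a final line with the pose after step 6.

n=0: pose=(8,-4,N); sL=18/13, sR=90/89; mL=216/1157, mR=-1971/1157; mL+mR=-135/89 → advance -1; mR−mL=-2187/1157 → turn -1·90°
n=1: pose=(8,-5,E); sL=45/29, sR=45/89; mL=1350/2581, mR=-6615/5162; mL+mR=-135/178 → advance -1; mR−mL=-9315/5162 → turn -1·90°
n=2: pose=(7,-5,S); sL=90/137, sR=18/25; mL=-108/3425, mR=-3591/3425; mL+mR=-27/25 → advance -1; mR−mL=-3483/3425 → turn -1·90°
n=3: pose=(7,-4,W); sL=5/8, sR=5/2; mL=-15/16, mR=-45/16; mL+mR=-15/4 → advance -1; mR−mL=-15/8 → turn -1·90°
n=4: pose=(8,-4,N); sL=18/13, sR=90/89; mL=216/1157, mR=-1971/1157; mL+mR=-135/89 → advance -1; mR−mL=-2187/1157 → turn -1·90°
n=5: pose=(8,-5,E); sL=45/29, sR=45/89; mL=1350/2581, mR=-6615/5162; mL+mR=-135/178 → advance -1; mR−mL=-9315/5162 → turn -1·90°
n=6: pose=(7,-5,S); sL=90/137, sR=18/25; mL=-108/3425, mR=-3591/3425; mL+mR=-27/25 → advance -1; mR−mL=-3483/3425 → turn -1·90°

0 18/13 90/89 216/1157 -1971/1157 8 -4 N
1 45/29 45/89 1350/2581 -6615/5162 8 -5 E
2 90/137 18/25 -108/3425 -3591/3425 7 -5 S
3 5/8 5/2 -15/16 -45/16 7 -4 W
4 18/13 90/89 216/1157 -1971/1157 8 -4 N
5 45/29 45/89 1350/2581 -6615/5162 8 -5 E
6 90/137 18/25 -108/3425 -3591/3425 7 -5 S
final 7 -4 W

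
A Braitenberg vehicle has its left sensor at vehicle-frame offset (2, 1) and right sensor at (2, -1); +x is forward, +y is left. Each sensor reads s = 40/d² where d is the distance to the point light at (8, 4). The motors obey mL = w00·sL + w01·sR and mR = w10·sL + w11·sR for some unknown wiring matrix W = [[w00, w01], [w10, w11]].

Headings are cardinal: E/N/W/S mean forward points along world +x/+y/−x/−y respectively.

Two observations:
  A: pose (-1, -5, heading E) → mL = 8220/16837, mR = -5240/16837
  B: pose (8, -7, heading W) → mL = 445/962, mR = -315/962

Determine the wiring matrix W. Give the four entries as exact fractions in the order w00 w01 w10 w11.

obs A: pose=(-1,-5,E) → sL=40/113, sR=40/149, mL=8220/16837, mR=-5240/16837
obs B: pose=(8,-7,W) → sL=10/37, sR=5/13, mL=445/962, mR=-315/962
sensor matrix S = [[40/113, 40/149], [10/37, 5/13]]; det S = 515000/8098597
solve [mL_A; mL_B] = S·[w00; w01] and [mR_A; mR_B] = S·[w10; w11]:
  w00 = 1, w01 = 1/2, w10 = -1/2, w11 = -1/2

1 1/2 -1/2 -1/2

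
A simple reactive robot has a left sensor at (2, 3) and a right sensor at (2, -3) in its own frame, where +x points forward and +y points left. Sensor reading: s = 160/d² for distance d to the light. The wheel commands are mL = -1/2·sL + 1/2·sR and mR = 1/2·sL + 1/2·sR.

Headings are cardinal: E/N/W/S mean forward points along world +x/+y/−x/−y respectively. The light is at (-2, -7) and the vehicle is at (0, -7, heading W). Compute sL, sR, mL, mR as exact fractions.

left sensor world pos  = (-2, -10); dL² = 9
right sensor world pos = (-2, -4); dR² = 9
sL = 160/9 = 160/9
sR = 160/9 = 160/9
mL = -1/2·sL + 1/2·sR = 0
mR = 1/2·sL + 1/2·sR = 160/9

160/9 160/9 0 160/9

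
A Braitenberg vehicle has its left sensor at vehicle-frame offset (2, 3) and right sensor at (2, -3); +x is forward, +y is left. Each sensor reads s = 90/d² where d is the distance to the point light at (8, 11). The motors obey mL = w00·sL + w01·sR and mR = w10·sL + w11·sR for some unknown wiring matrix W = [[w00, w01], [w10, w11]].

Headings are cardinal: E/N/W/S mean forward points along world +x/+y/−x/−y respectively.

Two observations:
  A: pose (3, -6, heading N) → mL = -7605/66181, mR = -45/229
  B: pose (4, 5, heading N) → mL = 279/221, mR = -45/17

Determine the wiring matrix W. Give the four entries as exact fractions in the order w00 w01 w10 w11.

obs A: pose=(3,-6,N) → sL=90/289, sR=90/229, mL=-7605/66181, mR=-45/229
obs B: pose=(4,5,N) → sL=18/13, sR=90/17, mL=279/221, mR=-45/17
sensor matrix S = [[90/289, 90/229], [18/13, 90/17]]; det S = 16154640/14626001
solve [mL_A; mL_B] = S·[w00; w01] and [mR_A; mR_B] = S·[w10; w11]:
  w00 = -1, w01 = 1/2, w10 = 0, w11 = -1/2

-1 1/2 0 -1/2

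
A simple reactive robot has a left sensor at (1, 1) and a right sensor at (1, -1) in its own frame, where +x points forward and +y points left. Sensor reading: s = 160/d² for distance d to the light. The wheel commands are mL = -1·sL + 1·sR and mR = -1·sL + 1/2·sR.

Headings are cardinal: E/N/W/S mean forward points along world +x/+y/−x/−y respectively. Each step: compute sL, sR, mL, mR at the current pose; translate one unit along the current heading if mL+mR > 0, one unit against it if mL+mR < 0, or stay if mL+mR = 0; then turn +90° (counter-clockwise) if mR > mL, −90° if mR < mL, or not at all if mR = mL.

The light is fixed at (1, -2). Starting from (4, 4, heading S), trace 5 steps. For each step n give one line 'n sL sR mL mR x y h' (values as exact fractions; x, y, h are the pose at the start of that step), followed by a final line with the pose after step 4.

n=0: pose=(4,4,S); sL=160/41, sR=160/29; mL=1920/1189, mR=-1360/1189; mL+mR=560/1189 → advance +1; mR−mL=-80/29 → turn -1·90°
n=1: pose=(4,3,W); sL=8, sR=4; mL=-4, mR=-6; mL+mR=-10 → advance -1; mR−mL=-2 → turn -1·90°
n=2: pose=(5,3,N); sL=32/9, sR=160/61; mL=-512/549, mR=-1232/549; mL+mR=-1744/549 → advance -1; mR−mL=-80/61 → turn -1·90°
n=3: pose=(5,2,E); sL=16/5, sR=80/17; mL=128/85, mR=-72/85; mL+mR=56/85 → advance +1; mR−mL=-40/17 → turn -1·90°
n=4: pose=(6,2,S); sL=32/9, sR=32/5; mL=128/45, mR=-16/45; mL+mR=112/45 → advance +1; mR−mL=-16/5 → turn -1·90°

0 160/41 160/29 1920/1189 -1360/1189 4 4 S
1 8 4 -4 -6 4 3 W
2 32/9 160/61 -512/549 -1232/549 5 3 N
3 16/5 80/17 128/85 -72/85 5 2 E
4 32/9 32/5 128/45 -16/45 6 2 S
final 6 1 W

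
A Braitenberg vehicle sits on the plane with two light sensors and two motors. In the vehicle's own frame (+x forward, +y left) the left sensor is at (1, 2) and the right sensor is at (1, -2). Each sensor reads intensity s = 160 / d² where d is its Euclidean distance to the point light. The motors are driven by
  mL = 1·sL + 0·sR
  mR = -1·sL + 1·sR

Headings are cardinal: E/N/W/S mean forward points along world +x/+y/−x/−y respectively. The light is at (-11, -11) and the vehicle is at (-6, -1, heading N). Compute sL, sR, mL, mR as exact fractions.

left sensor world pos  = (-8, 0); dL² = 130
right sensor world pos = (-4, 0); dR² = 170
sL = 160/130 = 16/13
sR = 160/170 = 16/17
mL = 1·sL + 0·sR = 16/13
mR = -1·sL + 1·sR = -64/221

16/13 16/17 16/13 -64/221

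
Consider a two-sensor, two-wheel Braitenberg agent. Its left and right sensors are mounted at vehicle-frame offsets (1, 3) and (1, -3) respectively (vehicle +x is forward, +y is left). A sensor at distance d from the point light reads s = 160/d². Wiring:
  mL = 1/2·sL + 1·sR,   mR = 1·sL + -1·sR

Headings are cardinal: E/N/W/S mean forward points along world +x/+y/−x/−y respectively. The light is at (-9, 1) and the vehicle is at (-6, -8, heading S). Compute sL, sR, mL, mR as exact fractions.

20/17 8/5 186/85 -36/85

left sensor world pos  = (-3, -9); dL² = 136
right sensor world pos = (-9, -9); dR² = 100
sL = 160/136 = 20/17
sR = 160/100 = 8/5
mL = 1/2·sL + 1·sR = 186/85
mR = 1·sL + -1·sR = -36/85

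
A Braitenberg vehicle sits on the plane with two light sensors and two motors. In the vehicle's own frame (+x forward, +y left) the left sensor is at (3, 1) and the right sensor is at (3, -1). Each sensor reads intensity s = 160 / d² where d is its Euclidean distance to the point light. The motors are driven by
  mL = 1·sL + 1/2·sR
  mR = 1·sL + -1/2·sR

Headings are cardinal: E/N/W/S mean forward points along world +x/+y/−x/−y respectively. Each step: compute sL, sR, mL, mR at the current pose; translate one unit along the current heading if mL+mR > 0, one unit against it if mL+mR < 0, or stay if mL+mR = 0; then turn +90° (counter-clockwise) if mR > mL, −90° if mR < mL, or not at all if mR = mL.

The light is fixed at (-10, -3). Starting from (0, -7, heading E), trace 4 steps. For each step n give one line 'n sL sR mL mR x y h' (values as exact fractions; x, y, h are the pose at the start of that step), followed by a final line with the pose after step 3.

n=0: pose=(0,-7,E); sL=80/89, sR=80/97; mL=11320/8633, mR=4200/8633; mL+mR=160/89 → advance +1; mR−mL=-80/97 → turn -1·90°
n=1: pose=(1,-7,S); sL=160/193, sR=160/149; mL=39280/28757, mR=8400/28757; mL+mR=320/193 → advance +1; mR−mL=-160/149 → turn -1·90°
n=2: pose=(1,-8,W); sL=8/5, sR=2; mL=13/5, mR=3/5; mL+mR=16/5 → advance +1; mR−mL=-2 → turn -1·90°
n=3: pose=(0,-8,N); sL=32/17, sR=32/25; mL=1072/425, mR=528/425; mL+mR=64/17 → advance +1; mR−mL=-32/25 → turn -1·90°

0 80/89 80/97 11320/8633 4200/8633 0 -7 E
1 160/193 160/149 39280/28757 8400/28757 1 -7 S
2 8/5 2 13/5 3/5 1 -8 W
3 32/17 32/25 1072/425 528/425 0 -8 N
final 0 -7 E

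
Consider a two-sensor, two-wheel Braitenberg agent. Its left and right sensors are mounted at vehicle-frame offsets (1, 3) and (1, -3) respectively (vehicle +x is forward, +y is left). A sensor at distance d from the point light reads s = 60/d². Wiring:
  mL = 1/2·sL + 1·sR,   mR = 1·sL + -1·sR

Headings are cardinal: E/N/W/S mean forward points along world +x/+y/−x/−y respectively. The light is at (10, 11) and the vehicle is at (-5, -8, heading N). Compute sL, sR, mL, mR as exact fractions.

5/54 5/39 245/1404 -25/702

left sensor world pos  = (-8, -7); dL² = 648
right sensor world pos = (-2, -7); dR² = 468
sL = 60/648 = 5/54
sR = 60/468 = 5/39
mL = 1/2·sL + 1·sR = 245/1404
mR = 1·sL + -1·sR = -25/702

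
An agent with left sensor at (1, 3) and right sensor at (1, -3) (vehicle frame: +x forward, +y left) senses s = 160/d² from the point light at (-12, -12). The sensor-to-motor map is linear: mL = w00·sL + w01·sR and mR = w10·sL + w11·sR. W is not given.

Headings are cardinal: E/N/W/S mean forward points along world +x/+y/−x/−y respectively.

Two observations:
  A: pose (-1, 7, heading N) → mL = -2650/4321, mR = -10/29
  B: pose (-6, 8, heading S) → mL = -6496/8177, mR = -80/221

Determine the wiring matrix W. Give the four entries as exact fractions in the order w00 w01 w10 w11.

obs A: pose=(-1,7,N) → sL=10/29, sR=40/149, mL=-2650/4321, mR=-10/29
obs B: pose=(-6,8,S) → sL=80/221, sR=16/37, mL=-6496/8177, mR=-80/221
sensor matrix S = [[10/29, 40/149], [80/221, 16/37]]; det S = 1835040/35332817
solve [mL_A; mL_B] = S·[w00; w01] and [mR_A; mR_B] = S·[w10; w11]:
  w00 = -1, w01 = -1, w10 = -1, w11 = 0

-1 -1 -1 0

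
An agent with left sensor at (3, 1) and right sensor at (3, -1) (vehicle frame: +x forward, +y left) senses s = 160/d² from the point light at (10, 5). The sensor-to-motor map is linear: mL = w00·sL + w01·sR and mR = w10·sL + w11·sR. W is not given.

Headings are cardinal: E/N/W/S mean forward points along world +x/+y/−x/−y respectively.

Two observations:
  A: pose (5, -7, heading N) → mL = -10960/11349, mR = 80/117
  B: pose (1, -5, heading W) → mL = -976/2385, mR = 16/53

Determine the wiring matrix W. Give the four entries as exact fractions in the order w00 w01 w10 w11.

1/2 -1 1/2 0

obs A: pose=(5,-7,N) → sL=160/117, sR=160/97, mL=-10960/11349, mR=80/117
obs B: pose=(1,-5,W) → sL=32/53, sR=32/45, mL=-976/2385, mR=16/53
sensor matrix S = [[160/117, 160/97], [32/53, 32/45]]; det S = -126976/5413473
solve [mL_A; mL_B] = S·[w00; w01] and [mR_A; mR_B] = S·[w10; w11]:
  w00 = 1/2, w01 = -1, w10 = 1/2, w11 = 0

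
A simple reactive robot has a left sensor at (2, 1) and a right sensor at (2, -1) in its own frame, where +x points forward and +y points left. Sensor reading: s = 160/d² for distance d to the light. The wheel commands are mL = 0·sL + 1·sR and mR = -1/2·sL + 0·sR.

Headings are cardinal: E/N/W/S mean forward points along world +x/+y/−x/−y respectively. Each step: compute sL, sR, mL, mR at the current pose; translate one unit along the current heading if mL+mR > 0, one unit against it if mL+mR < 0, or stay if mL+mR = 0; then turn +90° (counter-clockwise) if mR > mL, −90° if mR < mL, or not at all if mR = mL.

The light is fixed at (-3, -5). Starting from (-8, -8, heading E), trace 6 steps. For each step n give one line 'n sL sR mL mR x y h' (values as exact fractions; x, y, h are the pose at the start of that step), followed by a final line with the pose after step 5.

n=0: pose=(-8,-8,E); sL=160/13, sR=32/5; mL=32/5, mR=-80/13; mL+mR=16/65 → advance +1; mR−mL=-816/65 → turn -1·90°
n=1: pose=(-7,-8,S); sL=80/17, sR=16/5; mL=16/5, mR=-40/17; mL+mR=72/85 → advance +1; mR−mL=-472/85 → turn -1·90°
n=2: pose=(-7,-9,W); sL=160/61, sR=32/9; mL=32/9, mR=-80/61; mL+mR=1232/549 → advance +1; mR−mL=-2672/549 → turn -1·90°
n=3: pose=(-8,-9,N); sL=4, sR=8; mL=8, mR=-2; mL+mR=6 → advance +1; mR−mL=-10 → turn -1·90°
n=4: pose=(-8,-8,E); sL=160/13, sR=32/5; mL=32/5, mR=-80/13; mL+mR=16/65 → advance +1; mR−mL=-816/65 → turn -1·90°
n=5: pose=(-7,-8,S); sL=80/17, sR=16/5; mL=16/5, mR=-40/17; mL+mR=72/85 → advance +1; mR−mL=-472/85 → turn -1·90°

0 160/13 32/5 32/5 -80/13 -8 -8 E
1 80/17 16/5 16/5 -40/17 -7 -8 S
2 160/61 32/9 32/9 -80/61 -7 -9 W
3 4 8 8 -2 -8 -9 N
4 160/13 32/5 32/5 -80/13 -8 -8 E
5 80/17 16/5 16/5 -40/17 -7 -8 S
final -7 -9 W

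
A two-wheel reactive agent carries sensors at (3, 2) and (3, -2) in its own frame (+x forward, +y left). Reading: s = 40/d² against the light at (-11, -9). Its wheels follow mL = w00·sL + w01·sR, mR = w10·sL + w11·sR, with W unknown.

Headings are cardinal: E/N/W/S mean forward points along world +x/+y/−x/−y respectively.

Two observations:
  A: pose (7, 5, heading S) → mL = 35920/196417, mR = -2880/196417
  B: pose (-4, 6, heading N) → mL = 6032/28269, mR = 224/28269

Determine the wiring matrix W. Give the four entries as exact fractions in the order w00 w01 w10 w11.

obs A: pose=(7,5,S) → sL=40/521, sR=40/377, mL=35920/196417, mR=-2880/196417
obs B: pose=(-4,6,N) → sL=40/349, sR=8/81, mL=6032/28269, mR=224/28269
sensor matrix S = [[40/521, 40/377], [40/349, 8/81]]; det S = -25418240/5552512173
solve [mL_A; mL_B] = S·[w00; w01] and [mR_A; mR_B] = S·[w10; w11]:
  w00 = 1, w01 = 1, w10 = 1/2, w11 = -1/2

1 1 1/2 -1/2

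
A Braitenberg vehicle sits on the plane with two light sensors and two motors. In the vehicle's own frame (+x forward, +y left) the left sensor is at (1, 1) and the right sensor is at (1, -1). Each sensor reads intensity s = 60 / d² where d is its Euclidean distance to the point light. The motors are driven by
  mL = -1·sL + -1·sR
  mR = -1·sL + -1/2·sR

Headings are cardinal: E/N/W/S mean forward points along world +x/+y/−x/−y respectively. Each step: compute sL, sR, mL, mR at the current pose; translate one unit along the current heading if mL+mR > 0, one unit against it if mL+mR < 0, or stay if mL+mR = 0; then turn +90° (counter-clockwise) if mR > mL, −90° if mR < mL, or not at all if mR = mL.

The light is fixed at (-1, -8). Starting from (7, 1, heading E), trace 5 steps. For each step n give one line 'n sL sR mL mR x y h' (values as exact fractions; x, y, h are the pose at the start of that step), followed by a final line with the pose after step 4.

n=0: pose=(7,1,E); sL=60/181, sR=12/29; mL=-3912/5249, mR=-2826/5249; mL+mR=-6738/5249 → advance -1; mR−mL=6/29 → turn +1·90°
n=1: pose=(6,1,N); sL=15/34, sR=15/41; mL=-1125/1394, mR=-435/697; mL+mR=-1995/1394 → advance -1; mR−mL=15/82 → turn +1·90°
n=2: pose=(6,0,W); sL=12/17, sR=20/39; mL=-808/663, mR=-638/663; mL+mR=-482/221 → advance -1; mR−mL=10/39 → turn +1·90°
n=3: pose=(7,0,S); sL=6/13, sR=30/49; mL=-684/637, mR=-489/637; mL+mR=-1173/637 → advance -1; mR−mL=15/49 → turn +1·90°
n=4: pose=(7,1,E); sL=60/181, sR=12/29; mL=-3912/5249, mR=-2826/5249; mL+mR=-6738/5249 → advance -1; mR−mL=6/29 → turn +1·90°

0 60/181 12/29 -3912/5249 -2826/5249 7 1 E
1 15/34 15/41 -1125/1394 -435/697 6 1 N
2 12/17 20/39 -808/663 -638/663 6 0 W
3 6/13 30/49 -684/637 -489/637 7 0 S
4 60/181 12/29 -3912/5249 -2826/5249 7 1 E
final 6 1 N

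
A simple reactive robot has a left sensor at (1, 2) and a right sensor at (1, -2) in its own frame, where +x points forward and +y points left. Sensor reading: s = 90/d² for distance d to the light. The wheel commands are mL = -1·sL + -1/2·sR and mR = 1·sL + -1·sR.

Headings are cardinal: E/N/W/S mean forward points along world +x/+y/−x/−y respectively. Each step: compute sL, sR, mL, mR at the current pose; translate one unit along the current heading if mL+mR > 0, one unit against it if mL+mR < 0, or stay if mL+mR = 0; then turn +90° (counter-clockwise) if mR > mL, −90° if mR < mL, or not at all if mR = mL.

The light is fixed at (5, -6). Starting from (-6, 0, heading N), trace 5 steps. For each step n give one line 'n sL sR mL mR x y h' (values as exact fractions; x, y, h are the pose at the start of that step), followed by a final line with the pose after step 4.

n=0: pose=(-6,0,N); sL=45/109, sR=9/13; mL=-2151/2834, mR=-396/1417; mL+mR=-27/26 → advance -1; mR−mL=1359/2834 → turn +1·90°
n=1: pose=(-6,-1,W); sL=10/17, sR=90/193; mL=-2695/3281, mR=400/3281; mL+mR=-135/193 → advance -1; mR−mL=3095/3281 → turn +1·90°
n=2: pose=(-5,-1,S); sL=9/8, sR=9/16; mL=-45/32, mR=9/16; mL+mR=-27/32 → advance -1; mR−mL=63/32 → turn +1·90°
n=3: pose=(-5,0,E); sL=18/29, sR=90/97; mL=-3051/2813, mR=-864/2813; mL+mR=-135/97 → advance -1; mR−mL=2187/2813 → turn +1·90°
n=4: pose=(-6,0,N); sL=45/109, sR=9/13; mL=-2151/2834, mR=-396/1417; mL+mR=-27/26 → advance -1; mR−mL=1359/2834 → turn +1·90°

0 45/109 9/13 -2151/2834 -396/1417 -6 0 N
1 10/17 90/193 -2695/3281 400/3281 -6 -1 W
2 9/8 9/16 -45/32 9/16 -5 -1 S
3 18/29 90/97 -3051/2813 -864/2813 -5 0 E
4 45/109 9/13 -2151/2834 -396/1417 -6 0 N
final -6 -1 W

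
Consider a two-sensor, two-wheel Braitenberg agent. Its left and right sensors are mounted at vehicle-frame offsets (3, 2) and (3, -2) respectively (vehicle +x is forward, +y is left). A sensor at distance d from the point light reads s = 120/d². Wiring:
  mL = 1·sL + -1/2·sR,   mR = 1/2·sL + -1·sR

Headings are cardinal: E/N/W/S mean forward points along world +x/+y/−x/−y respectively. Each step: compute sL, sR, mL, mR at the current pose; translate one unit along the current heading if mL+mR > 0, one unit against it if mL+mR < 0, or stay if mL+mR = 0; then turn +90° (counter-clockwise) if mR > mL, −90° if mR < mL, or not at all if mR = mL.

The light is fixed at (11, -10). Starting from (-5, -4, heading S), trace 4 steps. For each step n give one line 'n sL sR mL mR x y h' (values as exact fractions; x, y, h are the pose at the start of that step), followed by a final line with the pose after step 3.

0 24/41 40/111 1844/4551 -308/4551 -5 -4 S
1 12/37 12/41 270/1517 -198/1517 -5 -5 W
2 24/85 120/289 108/1445 -396/1445 -6 -5 N
3 15/29 3/5 63/290 -99/290 -6 -6 E
final -7 -6 S

n=0: pose=(-5,-4,S); sL=24/41, sR=40/111; mL=1844/4551, mR=-308/4551; mL+mR=512/1517 → advance +1; mR−mL=-2152/4551 → turn -1·90°
n=1: pose=(-5,-5,W); sL=12/37, sR=12/41; mL=270/1517, mR=-198/1517; mL+mR=72/1517 → advance +1; mR−mL=-468/1517 → turn -1·90°
n=2: pose=(-6,-5,N); sL=24/85, sR=120/289; mL=108/1445, mR=-396/1445; mL+mR=-288/1445 → advance -1; mR−mL=-504/1445 → turn -1·90°
n=3: pose=(-6,-6,E); sL=15/29, sR=3/5; mL=63/290, mR=-99/290; mL+mR=-18/145 → advance -1; mR−mL=-81/145 → turn -1·90°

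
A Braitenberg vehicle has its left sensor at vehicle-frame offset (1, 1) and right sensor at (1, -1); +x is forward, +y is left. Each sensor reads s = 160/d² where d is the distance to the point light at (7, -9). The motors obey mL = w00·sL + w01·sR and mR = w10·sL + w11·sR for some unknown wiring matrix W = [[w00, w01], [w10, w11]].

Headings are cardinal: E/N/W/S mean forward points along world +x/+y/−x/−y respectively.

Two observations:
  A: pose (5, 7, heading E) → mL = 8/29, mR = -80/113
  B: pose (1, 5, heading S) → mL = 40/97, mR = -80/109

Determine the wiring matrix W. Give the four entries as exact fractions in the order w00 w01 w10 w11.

obs A: pose=(5,7,E) → sL=16/29, sR=80/113, mL=8/29, mR=-80/113
obs B: pose=(1,5,S) → sL=80/97, sR=80/109, mL=40/97, mR=-80/109
sensor matrix S = [[16/29, 80/113], [80/97, 80/109]]; det S = -6200320/34647721
solve [mL_A; mL_B] = S·[w00; w01] and [mR_A; mR_B] = S·[w10; w11]:
  w00 = 1/2, w01 = 0, w10 = 0, w11 = -1

1/2 0 0 -1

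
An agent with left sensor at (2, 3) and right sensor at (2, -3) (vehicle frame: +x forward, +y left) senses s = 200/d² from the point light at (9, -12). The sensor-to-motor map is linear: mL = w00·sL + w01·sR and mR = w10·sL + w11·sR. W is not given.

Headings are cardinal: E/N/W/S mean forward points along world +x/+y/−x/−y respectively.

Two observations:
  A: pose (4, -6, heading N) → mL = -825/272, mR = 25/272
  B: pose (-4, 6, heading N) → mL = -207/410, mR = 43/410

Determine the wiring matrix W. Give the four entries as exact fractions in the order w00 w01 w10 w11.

-1 -1/2 1 -1/2

obs A: pose=(4,-6,N) → sL=25/16, sR=50/17, mL=-825/272, mR=25/272
obs B: pose=(-4,6,N) → sL=25/82, sR=2/5, mL=-207/410, mR=43/410
sensor matrix S = [[25/16, 50/17], [25/82, 2/5]]; det S = -1515/5576
solve [mL_A; mL_B] = S·[w00; w01] and [mR_A; mR_B] = S·[w10; w11]:
  w00 = -1, w01 = -1/2, w10 = 1, w11 = -1/2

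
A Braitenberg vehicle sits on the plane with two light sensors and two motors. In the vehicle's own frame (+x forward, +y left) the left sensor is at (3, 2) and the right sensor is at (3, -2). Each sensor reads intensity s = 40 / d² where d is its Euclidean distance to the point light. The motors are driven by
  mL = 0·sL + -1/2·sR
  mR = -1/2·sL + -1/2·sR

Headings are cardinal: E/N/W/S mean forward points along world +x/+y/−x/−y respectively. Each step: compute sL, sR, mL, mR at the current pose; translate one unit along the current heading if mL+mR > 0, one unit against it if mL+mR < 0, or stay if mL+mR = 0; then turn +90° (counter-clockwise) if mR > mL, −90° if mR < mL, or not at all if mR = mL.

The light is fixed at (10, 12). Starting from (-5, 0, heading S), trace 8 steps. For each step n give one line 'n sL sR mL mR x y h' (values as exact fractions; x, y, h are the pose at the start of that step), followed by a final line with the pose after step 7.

n=0: pose=(-5,0,S); sL=20/197, sR=20/257; mL=-10/257, mR=-4540/50629; mL+mR=-6510/50629 → advance -1; mR−mL=-10/197 → turn -1·90°
n=1: pose=(-5,1,W); sL=40/493, sR=8/81; mL=-4/81, mR=-3592/39933; mL+mR=-5564/39933 → advance -1; mR−mL=-20/493 → turn -1·90°
n=2: pose=(-4,1,N); sL=1/8, sR=5/26; mL=-5/52, mR=-33/208; mL+mR=-53/208 → advance -1; mR−mL=-1/16 → turn -1·90°
n=3: pose=(-4,0,E); sL=40/221, sR=40/317; mL=-20/317, mR=-10760/70057; mL+mR=-15180/70057 → advance -1; mR−mL=-20/221 → turn -1·90°
n=4: pose=(-5,0,S); sL=20/197, sR=20/257; mL=-10/257, mR=-4540/50629; mL+mR=-6510/50629 → advance -1; mR−mL=-10/197 → turn -1·90°
n=5: pose=(-5,1,W); sL=40/493, sR=8/81; mL=-4/81, mR=-3592/39933; mL+mR=-5564/39933 → advance -1; mR−mL=-20/493 → turn -1·90°
n=6: pose=(-4,1,N); sL=1/8, sR=5/26; mL=-5/52, mR=-33/208; mL+mR=-53/208 → advance -1; mR−mL=-1/16 → turn -1·90°
n=7: pose=(-4,0,E); sL=40/221, sR=40/317; mL=-20/317, mR=-10760/70057; mL+mR=-15180/70057 → advance -1; mR−mL=-20/221 → turn -1·90°

0 20/197 20/257 -10/257 -4540/50629 -5 0 S
1 40/493 8/81 -4/81 -3592/39933 -5 1 W
2 1/8 5/26 -5/52 -33/208 -4 1 N
3 40/221 40/317 -20/317 -10760/70057 -4 0 E
4 20/197 20/257 -10/257 -4540/50629 -5 0 S
5 40/493 8/81 -4/81 -3592/39933 -5 1 W
6 1/8 5/26 -5/52 -33/208 -4 1 N
7 40/221 40/317 -20/317 -10760/70057 -4 0 E
final -5 0 S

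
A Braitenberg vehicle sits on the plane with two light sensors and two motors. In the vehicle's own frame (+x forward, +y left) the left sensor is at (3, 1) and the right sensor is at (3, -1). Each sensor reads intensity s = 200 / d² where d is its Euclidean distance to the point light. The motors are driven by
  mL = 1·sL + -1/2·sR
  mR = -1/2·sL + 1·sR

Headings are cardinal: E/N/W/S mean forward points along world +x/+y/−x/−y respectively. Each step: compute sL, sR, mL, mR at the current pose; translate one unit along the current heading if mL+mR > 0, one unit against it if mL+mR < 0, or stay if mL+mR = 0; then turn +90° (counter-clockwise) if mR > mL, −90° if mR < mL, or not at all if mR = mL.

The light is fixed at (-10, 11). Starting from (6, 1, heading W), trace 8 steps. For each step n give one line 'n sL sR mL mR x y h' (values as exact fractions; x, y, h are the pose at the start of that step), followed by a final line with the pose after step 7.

n=0: pose=(6,1,W); sL=20/29, sR=4/5; mL=42/145, mR=66/145; mL+mR=108/145 → advance +1; mR−mL=24/145 → turn +1·90°
n=1: pose=(5,1,S); sL=8/17, sR=40/73; mL=244/1241, mR=388/1241; mL+mR=632/1241 → advance +1; mR−mL=144/1241 → turn +1·90°
n=2: pose=(5,0,E); sL=25/53, sR=50/117; mL=1600/6201, mR=2375/12402; mL+mR=5575/12402 → advance +1; mR−mL=-275/4134 → turn -1·90°
n=3: pose=(6,0,S); sL=40/97, sR=200/421; mL=7140/40837, mR=10980/40837; mL+mR=18120/40837 → advance +1; mR−mL=3840/40837 → turn +1·90°
n=4: pose=(6,-1,E); sL=100/241, sR=20/53; mL=2890/12773, mR=2170/12773; mL+mR=5060/12773 → advance +1; mR−mL=-720/12773 → turn -1·90°
n=5: pose=(7,-1,S); sL=200/549, sR=200/481; mL=41300/264069, mR=61700/264069; mL+mR=103000/264069 → advance +1; mR−mL=6800/88023 → turn +1·90°
n=6: pose=(7,-2,E); sL=25/68, sR=50/149; mL=2025/10132, mR=3075/20264; mL+mR=7125/20264 → advance +1; mR−mL=-975/20264 → turn -1·90°
n=7: pose=(8,-2,S); sL=200/617, sR=40/109; mL=9460/67253, mR=13780/67253; mL+mR=23240/67253 → advance +1; mR−mL=4320/67253 → turn +1·90°

0 20/29 4/5 42/145 66/145 6 1 W
1 8/17 40/73 244/1241 388/1241 5 1 S
2 25/53 50/117 1600/6201 2375/12402 5 0 E
3 40/97 200/421 7140/40837 10980/40837 6 0 S
4 100/241 20/53 2890/12773 2170/12773 6 -1 E
5 200/549 200/481 41300/264069 61700/264069 7 -1 S
6 25/68 50/149 2025/10132 3075/20264 7 -2 E
7 200/617 40/109 9460/67253 13780/67253 8 -2 S
final 8 -3 E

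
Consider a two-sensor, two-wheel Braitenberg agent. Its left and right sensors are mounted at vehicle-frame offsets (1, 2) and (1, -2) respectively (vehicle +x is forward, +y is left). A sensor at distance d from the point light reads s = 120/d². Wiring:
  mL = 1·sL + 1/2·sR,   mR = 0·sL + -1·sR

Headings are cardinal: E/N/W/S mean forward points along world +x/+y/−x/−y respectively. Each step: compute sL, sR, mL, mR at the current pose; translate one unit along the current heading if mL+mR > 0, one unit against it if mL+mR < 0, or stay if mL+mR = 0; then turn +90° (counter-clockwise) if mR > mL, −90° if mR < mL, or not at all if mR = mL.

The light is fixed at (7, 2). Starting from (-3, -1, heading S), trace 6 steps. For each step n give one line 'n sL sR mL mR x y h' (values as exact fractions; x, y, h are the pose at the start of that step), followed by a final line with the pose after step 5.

0 3/2 3/4 15/8 -3/4 -3 -1 S
1 120/157 24/25 4884/3925 -24/25 -3 -2 W
2 60/89 4/3 358/267 -4/3 -4 -2 N
3 120/101 24/25 4212/2525 -24/25 -4 -1 E
4 3/2 3/4 15/8 -3/4 -3 -1 S
5 120/157 24/25 4884/3925 -24/25 -3 -2 W
final -4 -2 N

n=0: pose=(-3,-1,S); sL=3/2, sR=3/4; mL=15/8, mR=-3/4; mL+mR=9/8 → advance +1; mR−mL=-21/8 → turn -1·90°
n=1: pose=(-3,-2,W); sL=120/157, sR=24/25; mL=4884/3925, mR=-24/25; mL+mR=1116/3925 → advance +1; mR−mL=-8652/3925 → turn -1·90°
n=2: pose=(-4,-2,N); sL=60/89, sR=4/3; mL=358/267, mR=-4/3; mL+mR=2/267 → advance +1; mR−mL=-238/89 → turn -1·90°
n=3: pose=(-4,-1,E); sL=120/101, sR=24/25; mL=4212/2525, mR=-24/25; mL+mR=1788/2525 → advance +1; mR−mL=-6636/2525 → turn -1·90°
n=4: pose=(-3,-1,S); sL=3/2, sR=3/4; mL=15/8, mR=-3/4; mL+mR=9/8 → advance +1; mR−mL=-21/8 → turn -1·90°
n=5: pose=(-3,-2,W); sL=120/157, sR=24/25; mL=4884/3925, mR=-24/25; mL+mR=1116/3925 → advance +1; mR−mL=-8652/3925 → turn -1·90°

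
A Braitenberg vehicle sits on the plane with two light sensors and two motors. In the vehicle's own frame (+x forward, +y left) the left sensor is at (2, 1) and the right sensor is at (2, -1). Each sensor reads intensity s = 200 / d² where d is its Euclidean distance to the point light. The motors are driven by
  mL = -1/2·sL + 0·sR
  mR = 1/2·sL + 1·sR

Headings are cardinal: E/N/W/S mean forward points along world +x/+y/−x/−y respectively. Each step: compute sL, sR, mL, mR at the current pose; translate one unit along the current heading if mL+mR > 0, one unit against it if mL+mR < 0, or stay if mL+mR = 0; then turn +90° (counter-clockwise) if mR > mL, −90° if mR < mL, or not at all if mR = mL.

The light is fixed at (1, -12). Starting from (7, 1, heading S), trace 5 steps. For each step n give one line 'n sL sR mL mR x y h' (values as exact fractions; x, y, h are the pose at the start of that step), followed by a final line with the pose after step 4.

n=0: pose=(7,1,S); sL=20/17, sR=100/73; mL=-10/17, mR=2430/1241; mL+mR=100/73 → advance +1; mR−mL=3160/1241 → turn +1·90°
n=1: pose=(7,0,E); sL=200/233, sR=40/37; mL=-100/233, mR=13020/8621; mL+mR=40/37 → advance +1; mR−mL=16720/8621 → turn +1·90°
n=2: pose=(8,0,N); sL=25/29, sR=10/13; mL=-25/58, mR=905/754; mL+mR=10/13 → advance +1; mR−mL=615/377 → turn +1·90°
n=3: pose=(8,1,W); sL=200/169, sR=200/221; mL=-100/169, mR=4300/2873; mL+mR=200/221 → advance +1; mR−mL=6000/2873 → turn +1·90°
n=4: pose=(7,1,S); sL=20/17, sR=100/73; mL=-10/17, mR=2430/1241; mL+mR=100/73 → advance +1; mR−mL=3160/1241 → turn +1·90°

0 20/17 100/73 -10/17 2430/1241 7 1 S
1 200/233 40/37 -100/233 13020/8621 7 0 E
2 25/29 10/13 -25/58 905/754 8 0 N
3 200/169 200/221 -100/169 4300/2873 8 1 W
4 20/17 100/73 -10/17 2430/1241 7 1 S
final 7 0 E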